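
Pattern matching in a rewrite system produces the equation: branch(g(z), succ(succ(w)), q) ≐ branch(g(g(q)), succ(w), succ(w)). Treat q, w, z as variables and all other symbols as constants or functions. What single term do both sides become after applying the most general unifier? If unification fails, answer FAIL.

Decompose branch/3: g(z) ≐ g(g(q)),  succ(succ(w)) ≐ succ(w),  q ≐ succ(w).
Decompose g/1: z ≐ g(q).
Bind z := g(q); no other remaining equation mentions z.
Decompose succ/1: succ(w) ≐ w.
Occurs check fails: w occurs in succ(w); the equation w ≐ succ(w) has no finite solution.

FAIL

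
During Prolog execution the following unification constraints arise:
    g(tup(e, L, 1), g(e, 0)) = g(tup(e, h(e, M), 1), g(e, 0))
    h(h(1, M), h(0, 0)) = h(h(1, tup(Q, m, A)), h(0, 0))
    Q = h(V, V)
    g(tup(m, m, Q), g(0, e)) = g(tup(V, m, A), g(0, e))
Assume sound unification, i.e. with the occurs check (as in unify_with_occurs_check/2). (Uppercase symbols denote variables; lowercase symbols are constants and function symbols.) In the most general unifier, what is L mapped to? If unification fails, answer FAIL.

Decompose g/2: tup(e, L, 1) = tup(e, h(e, M), 1),  g(e, 0) = g(e, 0).
Decompose tup/3: e = e,  L = h(e, M),  1 = 1.
Delete trivial equation e = e.
Bind L := h(e, M); no other remaining equation mentions L.
Delete trivial equation 1 = 1.
Delete trivial equation g(e, 0) = g(e, 0).
Decompose h/2: h(1, M) = h(1, tup(Q, m, A)),  h(0, 0) = h(0, 0).
Decompose h/2: 1 = 1,  M = tup(Q, m, A).
Delete trivial equation 1 = 1.
Bind M := tup(Q, m, A); no other remaining equation mentions M. Substituting into the earlier binding gives L := h(e, tup(Q, m, A)).
Delete trivial equation h(0, 0) = h(0, 0).
Bind Q := h(V, V); substituting into the remaining equation gives: g(tup(m, m, h(V, V)), g(0, e)) = g(tup(V, m, A), g(0, e)). Substituting into the earlier bindings gives L := h(e, tup(h(V, V), m, A)), M := tup(h(V, V), m, A).
Decompose g/2: tup(m, m, h(V, V)) = tup(V, m, A),  g(0, e) = g(0, e).
Decompose tup/3: m = V,  m = m,  h(V, V) = A.
Bind V := m; substituting into the one remaining equation that mentions V gives: h(m, m) = A. Substituting into the earlier bindings gives L := h(e, tup(h(m, m), m, A)), M := tup(h(m, m), m, A), Q := h(m, m).
Delete trivial equation m = m.
Bind A := h(m, m); no other remaining equation mentions A. Substituting into the earlier bindings gives L := h(e, tup(h(m, m), m, h(m, m))), M := tup(h(m, m), m, h(m, m)).
Delete trivial equation g(0, e) = g(0, e).
MGU = { L -> h(e, tup(h(m, m), m, h(m, m))), M -> tup(h(m, m), m, h(m, m)), Q -> h(m, m), V -> m, A -> h(m, m) }, so L -> h(e, tup(h(m, m), m, h(m, m))).

h(e, tup(h(m, m), m, h(m, m)))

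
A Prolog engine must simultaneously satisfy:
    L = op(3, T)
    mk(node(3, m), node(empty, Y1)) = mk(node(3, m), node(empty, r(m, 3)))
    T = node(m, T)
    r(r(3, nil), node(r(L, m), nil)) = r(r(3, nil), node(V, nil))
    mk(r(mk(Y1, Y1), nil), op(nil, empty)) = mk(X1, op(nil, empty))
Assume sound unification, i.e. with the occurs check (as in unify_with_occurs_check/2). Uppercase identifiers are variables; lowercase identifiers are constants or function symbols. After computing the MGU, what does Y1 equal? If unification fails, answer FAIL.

Bind L := op(3, T); substituting into the one remaining equation that mentions L gives: r(r(3, nil), node(r(op(3, T), m), nil)) = r(r(3, nil), node(V, nil)).
Decompose mk/2: node(3, m) = node(3, m),  node(empty, Y1) = node(empty, r(m, 3)).
Delete trivial equation node(3, m) = node(3, m).
Decompose node/2: empty = empty,  Y1 = r(m, 3).
Delete trivial equation empty = empty.
Bind Y1 := r(m, 3); substituting into the one remaining equation that mentions Y1 gives: mk(r(mk(r(m, 3), r(m, 3)), nil), op(nil, empty)) = mk(X1, op(nil, empty)).
Occurs check fails: T occurs in node(m, T); the equation T = node(m, T) has no finite solution.

FAIL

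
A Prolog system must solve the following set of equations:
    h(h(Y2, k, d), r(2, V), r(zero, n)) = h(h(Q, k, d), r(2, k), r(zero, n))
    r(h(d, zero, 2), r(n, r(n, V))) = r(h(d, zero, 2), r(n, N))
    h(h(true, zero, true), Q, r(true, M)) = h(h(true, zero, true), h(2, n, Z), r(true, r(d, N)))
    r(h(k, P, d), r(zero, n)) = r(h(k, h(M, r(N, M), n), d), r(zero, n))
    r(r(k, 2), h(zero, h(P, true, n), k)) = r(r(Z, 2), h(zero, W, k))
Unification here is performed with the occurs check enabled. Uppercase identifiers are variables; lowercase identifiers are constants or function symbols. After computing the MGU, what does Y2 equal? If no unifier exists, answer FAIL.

Decompose h/3: h(Y2, k, d) = h(Q, k, d),  r(2, V) = r(2, k),  r(zero, n) = r(zero, n).
Decompose h/3: Y2 = Q,  k = k,  d = d.
Bind Y2 := Q; no other remaining equation mentions Y2.
Delete trivial equation k = k.
Delete trivial equation d = d.
Decompose r/2: 2 = 2,  V = k.
Delete trivial equation 2 = 2.
Bind V := k; substituting into the one remaining equation that mentions V gives: r(h(d, zero, 2), r(n, r(n, k))) = r(h(d, zero, 2), r(n, N)).
Delete trivial equation r(zero, n) = r(zero, n).
Decompose r/2: h(d, zero, 2) = h(d, zero, 2),  r(n, r(n, k)) = r(n, N).
Delete trivial equation h(d, zero, 2) = h(d, zero, 2).
Decompose r/2: n = n,  r(n, k) = N.
Delete trivial equation n = n.
Bind N := r(n, k); substituting into the 2 remaining equations that mention N gives: h(h(true, zero, true), Q, r(true, M)) = h(h(true, zero, true), h(2, n, Z), r(true, r(d, r(n, k)))),  r(h(k, P, d), r(zero, n)) = r(h(k, h(M, r(r(n, k), M), n), d), r(zero, n)).
Decompose h/3: h(true, zero, true) = h(true, zero, true),  Q = h(2, n, Z),  r(true, M) = r(true, r(d, r(n, k))).
Delete trivial equation h(true, zero, true) = h(true, zero, true).
Bind Q := h(2, n, Z); no other remaining equation mentions Q. Substituting into the earlier binding gives Y2 := h(2, n, Z).
Decompose r/2: true = true,  M = r(d, r(n, k)).
Delete trivial equation true = true.
Bind M := r(d, r(n, k)); substituting into the one remaining equation that mentions M gives: r(h(k, P, d), r(zero, n)) = r(h(k, h(r(d, r(n, k)), r(r(n, k), r(d, r(n, k))), n), d), r(zero, n)).
Decompose r/2: h(k, P, d) = h(k, h(r(d, r(n, k)), r(r(n, k), r(d, r(n, k))), n), d),  r(zero, n) = r(zero, n).
Decompose h/3: k = k,  P = h(r(d, r(n, k)), r(r(n, k), r(d, r(n, k))), n),  d = d.
Delete trivial equation k = k.
Bind P := h(r(d, r(n, k)), r(r(n, k), r(d, r(n, k))), n); substituting into the one remaining equation that mentions P gives: r(r(k, 2), h(zero, h(h(r(d, r(n, k)), r(r(n, k), r(d, r(n, k))), n), true, n), k)) = r(r(Z, 2), h(zero, W, k)).
Delete trivial equation d = d.
Delete trivial equation r(zero, n) = r(zero, n).
Decompose r/2: r(k, 2) = r(Z, 2),  h(zero, h(h(r(d, r(n, k)), r(r(n, k), r(d, r(n, k))), n), true, n), k) = h(zero, W, k).
Decompose r/2: k = Z,  2 = 2.
Bind Z := k; no other remaining equation mentions Z. Substituting into the earlier bindings gives Y2 := h(2, n, k), Q := h(2, n, k).
Delete trivial equation 2 = 2.
Decompose h/3: zero = zero,  h(h(r(d, r(n, k)), r(r(n, k), r(d, r(n, k))), n), true, n) = W,  k = k.
Delete trivial equation zero = zero.
Bind W := h(h(r(d, r(n, k)), r(r(n, k), r(d, r(n, k))), n), true, n); no other remaining equation mentions W.
Delete trivial equation k = k.
MGU = { Y2 ↦ h(2, n, k), V ↦ k, N ↦ r(n, k), Q ↦ h(2, n, k), M ↦ r(d, r(n, k)), P ↦ h(r(d, r(n, k)), r(r(n, k), r(d, r(n, k))), n), Z ↦ k, W ↦ h(h(r(d, r(n, k)), r(r(n, k), r(d, r(n, k))), n), true, n) }, so Y2 ↦ h(2, n, k).

h(2, n, k)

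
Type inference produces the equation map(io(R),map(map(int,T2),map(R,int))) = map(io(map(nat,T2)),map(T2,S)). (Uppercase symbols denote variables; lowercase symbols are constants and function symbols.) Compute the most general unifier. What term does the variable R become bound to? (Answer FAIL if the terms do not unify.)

Decompose map/2: io(R) = io(map(nat,T2)),  map(map(int,T2),map(R,int)) = map(T2,S).
Decompose io/1: R = map(nat,T2).
Bind R := map(nat,T2); substituting into the remaining equation gives: map(map(int,T2),map(map(nat,T2),int)) = map(T2,S).
Decompose map/2: map(int,T2) = T2,  map(map(nat,T2),int) = S.
Occurs check fails: T2 occurs in map(int,T2); the equation T2 = map(int,T2) has no finite solution.

FAIL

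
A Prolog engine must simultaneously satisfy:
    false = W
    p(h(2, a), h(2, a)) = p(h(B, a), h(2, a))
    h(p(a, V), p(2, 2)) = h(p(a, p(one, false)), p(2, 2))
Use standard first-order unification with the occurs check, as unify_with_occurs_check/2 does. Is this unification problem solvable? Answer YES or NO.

YES

Bind W := false; no other remaining equation mentions W.
Decompose p/2: h(2, a) = h(B, a),  h(2, a) = h(2, a).
Decompose h/2: 2 = B,  a = a.
Bind B := 2; no other remaining equation mentions B.
Delete trivial equation a = a.
Delete trivial equation h(2, a) = h(2, a).
Decompose h/2: p(a, V) = p(a, p(one, false)),  p(2, 2) = p(2, 2).
Decompose p/2: a = a,  V = p(one, false).
Delete trivial equation a = a.
Bind V := p(one, false); no other remaining equation mentions V.
Delete trivial equation p(2, 2) = p(2, 2).
No equations remain and no clash or occurs-check failure arose, so a unifier exists.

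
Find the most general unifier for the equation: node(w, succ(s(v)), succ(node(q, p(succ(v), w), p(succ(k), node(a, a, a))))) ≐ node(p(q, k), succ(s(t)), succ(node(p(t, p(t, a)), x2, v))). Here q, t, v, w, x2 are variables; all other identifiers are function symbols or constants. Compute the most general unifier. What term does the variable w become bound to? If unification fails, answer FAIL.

p(p(p(succ(k), node(a, a, a)), p(p(succ(k), node(a, a, a)), a)), k)

Decompose node/3: w ≐ p(q, k),  succ(s(v)) ≐ succ(s(t)),  succ(node(q, p(succ(v), w), p(succ(k), node(a, a, a)))) ≐ succ(node(p(t, p(t, a)), x2, v)).
Bind w := p(q, k); substituting into the one remaining equation that mentions w gives: succ(node(q, p(succ(v), p(q, k)), p(succ(k), node(a, a, a)))) ≐ succ(node(p(t, p(t, a)), x2, v)).
Decompose succ/1: s(v) ≐ s(t).
Decompose s/1: v ≐ t.
Bind v := t; substituting into the remaining equation gives: succ(node(q, p(succ(t), p(q, k)), p(succ(k), node(a, a, a)))) ≐ succ(node(p(t, p(t, a)), x2, t)).
Decompose succ/1: node(q, p(succ(t), p(q, k)), p(succ(k), node(a, a, a))) ≐ node(p(t, p(t, a)), x2, t).
Decompose node/3: q ≐ p(t, p(t, a)),  p(succ(t), p(q, k)) ≐ x2,  p(succ(k), node(a, a, a)) ≐ t.
Bind q := p(t, p(t, a)); substituting into the one remaining equation that mentions q gives: p(succ(t), p(p(t, p(t, a)), k)) ≐ x2. Substituting into the earlier binding gives w := p(p(t, p(t, a)), k).
Bind x2 := p(succ(t), p(p(t, p(t, a)), k)); no other remaining equation mentions x2.
Bind t := p(succ(k), node(a, a, a)). Substituting into the earlier bindings gives w := p(p(p(succ(k), node(a, a, a)), p(p(succ(k), node(a, a, a)), a)), k), v := p(succ(k), node(a, a, a)), q := p(p(succ(k), node(a, a, a)), p(p(succ(k), node(a, a, a)), a)), x2 := p(succ(p(succ(k), node(a, a, a))), p(p(p(succ(k), node(a, a, a)), p(p(succ(k), node(a, a, a)), a)), k)).
MGU = { w -> p(p(p(succ(k), node(a, a, a)), p(p(succ(k), node(a, a, a)), a)), k), v -> p(succ(k), node(a, a, a)), q -> p(p(succ(k), node(a, a, a)), p(p(succ(k), node(a, a, a)), a)), x2 -> p(succ(p(succ(k), node(a, a, a))), p(p(p(succ(k), node(a, a, a)), p(p(succ(k), node(a, a, a)), a)), k)), t -> p(succ(k), node(a, a, a)) }, so w -> p(p(p(succ(k), node(a, a, a)), p(p(succ(k), node(a, a, a)), a)), k).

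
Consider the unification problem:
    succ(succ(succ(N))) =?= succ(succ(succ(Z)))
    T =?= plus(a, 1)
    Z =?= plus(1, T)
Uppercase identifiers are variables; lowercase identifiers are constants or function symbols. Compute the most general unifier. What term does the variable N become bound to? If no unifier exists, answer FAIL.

Decompose succ/1: succ(succ(N)) =?= succ(succ(Z)).
Decompose succ/1: succ(N) =?= succ(Z).
Decompose succ/1: N =?= Z.
Bind N := Z; no other remaining equation mentions N.
Bind T := plus(a, 1); substituting into the remaining equation gives: Z =?= plus(1, plus(a, 1)).
Bind Z := plus(1, plus(a, 1)). Substituting into the earlier binding gives N := plus(1, plus(a, 1)).
MGU = { N := plus(1, plus(a, 1)), T := plus(a, 1), Z := plus(1, plus(a, 1)) }, so N := plus(1, plus(a, 1)).

plus(1, plus(a, 1))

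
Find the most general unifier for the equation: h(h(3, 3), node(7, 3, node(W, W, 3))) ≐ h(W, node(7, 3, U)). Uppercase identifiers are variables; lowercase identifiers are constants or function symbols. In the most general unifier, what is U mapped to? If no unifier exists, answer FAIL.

node(h(3, 3), h(3, 3), 3)

Decompose h/2: h(3, 3) ≐ W,  node(7, 3, node(W, W, 3)) ≐ node(7, 3, U).
Bind W := h(3, 3); substituting into the remaining equation gives: node(7, 3, node(h(3, 3), h(3, 3), 3)) ≐ node(7, 3, U).
Decompose node/3: 7 ≐ 7,  3 ≐ 3,  node(h(3, 3), h(3, 3), 3) ≐ U.
Delete trivial equation 7 ≐ 7.
Delete trivial equation 3 ≐ 3.
Bind U := node(h(3, 3), h(3, 3), 3).
MGU = { W -> h(3, 3), U -> node(h(3, 3), h(3, 3), 3) }, so U -> node(h(3, 3), h(3, 3), 3).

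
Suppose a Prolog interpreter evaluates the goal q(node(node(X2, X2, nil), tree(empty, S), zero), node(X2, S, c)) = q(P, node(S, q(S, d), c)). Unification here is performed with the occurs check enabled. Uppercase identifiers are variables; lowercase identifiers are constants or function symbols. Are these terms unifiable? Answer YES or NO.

Decompose q/2: node(node(X2, X2, nil), tree(empty, S), zero) = P,  node(X2, S, c) = node(S, q(S, d), c).
Bind P := node(node(X2, X2, nil), tree(empty, S), zero); no other remaining equation mentions P.
Decompose node/3: X2 = S,  S = q(S, d),  c = c.
Bind X2 := S; no other remaining equation mentions X2. Substituting into the earlier binding gives P := node(node(S, S, nil), tree(empty, S), zero).
Occurs check fails: S occurs in q(S, d); the equation S = q(S, d) has no finite solution.

NO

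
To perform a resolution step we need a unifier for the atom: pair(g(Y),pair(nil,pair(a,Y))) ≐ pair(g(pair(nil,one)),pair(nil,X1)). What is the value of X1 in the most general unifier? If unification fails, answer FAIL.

Decompose pair/2: g(Y) ≐ g(pair(nil,one)),  pair(nil,pair(a,Y)) ≐ pair(nil,X1).
Decompose g/1: Y ≐ pair(nil,one).
Bind Y := pair(nil,one); substituting into the remaining equation gives: pair(nil,pair(a,pair(nil,one))) ≐ pair(nil,X1).
Decompose pair/2: nil ≐ nil,  pair(a,pair(nil,one)) ≐ X1.
Delete trivial equation nil ≐ nil.
Bind X1 := pair(a,pair(nil,one)).
MGU = { Y := pair(nil,one), X1 := pair(a,pair(nil,one)) }, so X1 := pair(a,pair(nil,one)).

pair(a,pair(nil,one))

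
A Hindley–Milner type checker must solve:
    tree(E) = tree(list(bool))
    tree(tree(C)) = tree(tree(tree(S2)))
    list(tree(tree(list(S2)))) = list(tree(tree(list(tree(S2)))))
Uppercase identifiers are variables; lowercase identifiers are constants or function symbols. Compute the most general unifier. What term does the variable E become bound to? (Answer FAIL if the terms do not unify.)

Decompose tree/1: E = list(bool).
Bind E := list(bool); no other remaining equation mentions E.
Decompose tree/1: tree(C) = tree(tree(S2)).
Decompose tree/1: C = tree(S2).
Bind C := tree(S2); no other remaining equation mentions C.
Decompose list/1: tree(tree(list(S2))) = tree(tree(list(tree(S2)))).
Decompose tree/1: tree(list(S2)) = tree(list(tree(S2))).
Decompose tree/1: list(S2) = list(tree(S2)).
Decompose list/1: S2 = tree(S2).
Occurs check fails: S2 occurs in tree(S2); the equation S2 = tree(S2) has no finite solution.

FAIL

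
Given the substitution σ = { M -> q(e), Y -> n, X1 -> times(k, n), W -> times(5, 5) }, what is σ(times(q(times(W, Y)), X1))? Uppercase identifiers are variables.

times(q(times(times(5, 5), n)), times(k, n))

Replace each occurrence of Y with n.
Replace each occurrence of X1 with times(k, n).
Replace each occurrence of W with times(5, 5).
Result: times(q(times(times(5, 5), n)), times(k, n)).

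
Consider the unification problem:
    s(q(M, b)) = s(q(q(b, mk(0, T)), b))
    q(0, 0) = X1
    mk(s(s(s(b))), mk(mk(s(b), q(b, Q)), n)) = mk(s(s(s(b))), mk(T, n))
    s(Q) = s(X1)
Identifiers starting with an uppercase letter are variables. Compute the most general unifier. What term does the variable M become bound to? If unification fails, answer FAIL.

Decompose s/1: q(M, b) = q(q(b, mk(0, T)), b).
Decompose q/2: M = q(b, mk(0, T)),  b = b.
Bind M := q(b, mk(0, T)); no other remaining equation mentions M.
Delete trivial equation b = b.
Bind X1 := q(0, 0); substituting into the one remaining equation that mentions X1 gives: s(Q) = s(q(0, 0)).
Decompose mk/2: s(s(s(b))) = s(s(s(b))),  mk(mk(s(b), q(b, Q)), n) = mk(T, n).
Delete trivial equation s(s(s(b))) = s(s(s(b))).
Decompose mk/2: mk(s(b), q(b, Q)) = T,  n = n.
Bind T := mk(s(b), q(b, Q)); no other remaining equation mentions T. Substituting into the earlier binding gives M := q(b, mk(0, mk(s(b), q(b, Q)))).
Delete trivial equation n = n.
Decompose s/1: Q = q(0, 0).
Bind Q := q(0, 0). Substituting into the earlier bindings gives M := q(b, mk(0, mk(s(b), q(b, q(0, 0))))), T := mk(s(b), q(b, q(0, 0))).
MGU = { M -> q(b, mk(0, mk(s(b), q(b, q(0, 0))))), X1 -> q(0, 0), T -> mk(s(b), q(b, q(0, 0))), Q -> q(0, 0) }, so M -> q(b, mk(0, mk(s(b), q(b, q(0, 0))))).

q(b, mk(0, mk(s(b), q(b, q(0, 0)))))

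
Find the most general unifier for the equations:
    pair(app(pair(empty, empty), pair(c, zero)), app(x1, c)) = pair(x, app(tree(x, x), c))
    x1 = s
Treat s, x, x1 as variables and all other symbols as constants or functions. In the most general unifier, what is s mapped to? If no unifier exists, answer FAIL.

Decompose pair/2: app(pair(empty, empty), pair(c, zero)) = x,  app(x1, c) = app(tree(x, x), c).
Bind x := app(pair(empty, empty), pair(c, zero)); substituting into the one remaining equation that mentions x gives: app(x1, c) = app(tree(app(pair(empty, empty), pair(c, zero)), app(pair(empty, empty), pair(c, zero))), c).
Decompose app/2: x1 = tree(app(pair(empty, empty), pair(c, zero)), app(pair(empty, empty), pair(c, zero))),  c = c.
Bind x1 := tree(app(pair(empty, empty), pair(c, zero)), app(pair(empty, empty), pair(c, zero))); substituting into the one remaining equation that mentions x1 gives: tree(app(pair(empty, empty), pair(c, zero)), app(pair(empty, empty), pair(c, zero))) = s.
Delete trivial equation c = c.
Bind s := tree(app(pair(empty, empty), pair(c, zero)), app(pair(empty, empty), pair(c, zero))).
MGU = { x ↦ app(pair(empty, empty), pair(c, zero)), x1 ↦ tree(app(pair(empty, empty), pair(c, zero)), app(pair(empty, empty), pair(c, zero))), s ↦ tree(app(pair(empty, empty), pair(c, zero)), app(pair(empty, empty), pair(c, zero))) }, so s ↦ tree(app(pair(empty, empty), pair(c, zero)), app(pair(empty, empty), pair(c, zero))).

tree(app(pair(empty, empty), pair(c, zero)), app(pair(empty, empty), pair(c, zero)))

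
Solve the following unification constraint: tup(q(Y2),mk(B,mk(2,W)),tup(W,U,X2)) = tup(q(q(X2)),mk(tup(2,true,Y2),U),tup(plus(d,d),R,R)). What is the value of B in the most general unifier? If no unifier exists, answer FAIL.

tup(2,true,q(mk(2,plus(d,d))))

Decompose tup/3: q(Y2) = q(q(X2)),  mk(B,mk(2,W)) = mk(tup(2,true,Y2),U),  tup(W,U,X2) = tup(plus(d,d),R,R).
Decompose q/1: Y2 = q(X2).
Bind Y2 := q(X2); substituting into the one remaining equation that mentions Y2 gives: mk(B,mk(2,W)) = mk(tup(2,true,q(X2)),U).
Decompose mk/2: B = tup(2,true,q(X2)),  mk(2,W) = U.
Bind B := tup(2,true,q(X2)); no other remaining equation mentions B.
Bind U := mk(2,W); substituting into the remaining equation gives: tup(W,mk(2,W),X2) = tup(plus(d,d),R,R).
Decompose tup/3: W = plus(d,d),  mk(2,W) = R,  X2 = R.
Bind W := plus(d,d); substituting into the one remaining equation that mentions W gives: mk(2,plus(d,d)) = R. Substituting into the earlier binding gives U := mk(2,plus(d,d)).
Bind R := mk(2,plus(d,d)); substituting into the remaining equation gives: X2 = mk(2,plus(d,d)).
Bind X2 := mk(2,plus(d,d)). Substituting into the earlier bindings gives Y2 := q(mk(2,plus(d,d))), B := tup(2,true,q(mk(2,plus(d,d)))).
MGU = { Y2 -> q(mk(2,plus(d,d))), B -> tup(2,true,q(mk(2,plus(d,d)))), U -> mk(2,plus(d,d)), W -> plus(d,d), R -> mk(2,plus(d,d)), X2 -> mk(2,plus(d,d)) }, so B -> tup(2,true,q(mk(2,plus(d,d)))).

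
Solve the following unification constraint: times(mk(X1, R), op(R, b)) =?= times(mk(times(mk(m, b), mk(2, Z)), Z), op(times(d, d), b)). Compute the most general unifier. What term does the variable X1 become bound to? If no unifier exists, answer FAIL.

Decompose times/2: mk(X1, R) =?= mk(times(mk(m, b), mk(2, Z)), Z),  op(R, b) =?= op(times(d, d), b).
Decompose mk/2: X1 =?= times(mk(m, b), mk(2, Z)),  R =?= Z.
Bind X1 := times(mk(m, b), mk(2, Z)); no other remaining equation mentions X1.
Bind R := Z; substituting into the remaining equation gives: op(Z, b) =?= op(times(d, d), b).
Decompose op/2: Z =?= times(d, d),  b =?= b.
Bind Z := times(d, d); no other remaining equation mentions Z. Substituting into the earlier bindings gives X1 := times(mk(m, b), mk(2, times(d, d))), R := times(d, d).
Delete trivial equation b =?= b.
MGU = { X1 -> times(mk(m, b), mk(2, times(d, d))), R -> times(d, d), Z -> times(d, d) }, so X1 -> times(mk(m, b), mk(2, times(d, d))).

times(mk(m, b), mk(2, times(d, d)))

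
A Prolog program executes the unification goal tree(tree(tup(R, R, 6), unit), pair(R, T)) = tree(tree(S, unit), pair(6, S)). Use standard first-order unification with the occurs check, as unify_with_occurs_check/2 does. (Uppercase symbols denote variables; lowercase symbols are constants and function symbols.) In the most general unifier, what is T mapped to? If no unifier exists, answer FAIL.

tup(6, 6, 6)

Decompose tree/2: tree(tup(R, R, 6), unit) = tree(S, unit),  pair(R, T) = pair(6, S).
Decompose tree/2: tup(R, R, 6) = S,  unit = unit.
Bind S := tup(R, R, 6); substituting into the one remaining equation that mentions S gives: pair(R, T) = pair(6, tup(R, R, 6)).
Delete trivial equation unit = unit.
Decompose pair/2: R = 6,  T = tup(R, R, 6).
Bind R := 6; substituting into the remaining equation gives: T = tup(6, 6, 6). Substituting into the earlier binding gives S := tup(6, 6, 6).
Bind T := tup(6, 6, 6).
MGU = { S = tup(6, 6, 6), R = 6, T = tup(6, 6, 6) }, so T = tup(6, 6, 6).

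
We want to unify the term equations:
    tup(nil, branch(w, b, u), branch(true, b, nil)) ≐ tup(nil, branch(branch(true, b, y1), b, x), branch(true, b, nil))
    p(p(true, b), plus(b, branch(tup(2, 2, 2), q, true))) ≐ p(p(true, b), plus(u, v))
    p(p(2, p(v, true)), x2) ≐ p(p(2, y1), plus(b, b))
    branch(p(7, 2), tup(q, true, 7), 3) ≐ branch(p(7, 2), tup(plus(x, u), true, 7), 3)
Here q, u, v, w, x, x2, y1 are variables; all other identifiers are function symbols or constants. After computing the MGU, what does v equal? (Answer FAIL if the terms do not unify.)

Decompose tup/3: nil ≐ nil,  branch(w, b, u) ≐ branch(branch(true, b, y1), b, x),  branch(true, b, nil) ≐ branch(true, b, nil).
Delete trivial equation nil ≐ nil.
Decompose branch/3: w ≐ branch(true, b, y1),  b ≐ b,  u ≐ x.
Bind w := branch(true, b, y1); no other remaining equation mentions w.
Delete trivial equation b ≐ b.
Bind u := x; substituting into the 2 remaining equations that mention u gives: p(p(true, b), plus(b, branch(tup(2, 2, 2), q, true))) ≐ p(p(true, b), plus(x, v)),  branch(p(7, 2), tup(q, true, 7), 3) ≐ branch(p(7, 2), tup(plus(x, x), true, 7), 3).
Delete trivial equation branch(true, b, nil) ≐ branch(true, b, nil).
Decompose p/2: p(true, b) ≐ p(true, b),  plus(b, branch(tup(2, 2, 2), q, true)) ≐ plus(x, v).
Delete trivial equation p(true, b) ≐ p(true, b).
Decompose plus/2: b ≐ x,  branch(tup(2, 2, 2), q, true) ≐ v.
Bind x := b; substituting into the one remaining equation that mentions x gives: branch(p(7, 2), tup(q, true, 7), 3) ≐ branch(p(7, 2), tup(plus(b, b), true, 7), 3). Substituting into the earlier binding gives u := b.
Bind v := branch(tup(2, 2, 2), q, true); substituting into the one remaining equation that mentions v gives: p(p(2, p(branch(tup(2, 2, 2), q, true), true)), x2) ≐ p(p(2, y1), plus(b, b)).
Decompose p/2: p(2, p(branch(tup(2, 2, 2), q, true), true)) ≐ p(2, y1),  x2 ≐ plus(b, b).
Decompose p/2: 2 ≐ 2,  p(branch(tup(2, 2, 2), q, true), true) ≐ y1.
Delete trivial equation 2 ≐ 2.
Bind y1 := p(branch(tup(2, 2, 2), q, true), true); no other remaining equation mentions y1. Substituting into the earlier binding gives w := branch(true, b, p(branch(tup(2, 2, 2), q, true), true)).
Bind x2 := plus(b, b); no other remaining equation mentions x2.
Decompose branch/3: p(7, 2) ≐ p(7, 2),  tup(q, true, 7) ≐ tup(plus(b, b), true, 7),  3 ≐ 3.
Delete trivial equation p(7, 2) ≐ p(7, 2).
Decompose tup/3: q ≐ plus(b, b),  true ≐ true,  7 ≐ 7.
Bind q := plus(b, b); no other remaining equation mentions q. Substituting into the earlier bindings gives w := branch(true, b, p(branch(tup(2, 2, 2), plus(b, b), true), true)), v := branch(tup(2, 2, 2), plus(b, b), true), y1 := p(branch(tup(2, 2, 2), plus(b, b), true), true).
Delete trivial equation true ≐ true.
Delete trivial equation 7 ≐ 7.
Delete trivial equation 3 ≐ 3.
MGU = { w := branch(true, b, p(branch(tup(2, 2, 2), plus(b, b), true), true)), u := b, x := b, v := branch(tup(2, 2, 2), plus(b, b), true), y1 := p(branch(tup(2, 2, 2), plus(b, b), true), true), x2 := plus(b, b), q := plus(b, b) }, so v := branch(tup(2, 2, 2), plus(b, b), true).

branch(tup(2, 2, 2), plus(b, b), true)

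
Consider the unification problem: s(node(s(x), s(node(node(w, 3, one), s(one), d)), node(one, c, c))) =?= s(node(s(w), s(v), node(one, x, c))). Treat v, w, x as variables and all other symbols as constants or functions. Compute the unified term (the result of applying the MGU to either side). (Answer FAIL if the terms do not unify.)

s(node(s(c), s(node(node(c, 3, one), s(one), d)), node(one, c, c)))

Decompose s/1: node(s(x), s(node(node(w, 3, one), s(one), d)), node(one, c, c)) =?= node(s(w), s(v), node(one, x, c)).
Decompose node/3: s(x) =?= s(w),  s(node(node(w, 3, one), s(one), d)) =?= s(v),  node(one, c, c) =?= node(one, x, c).
Decompose s/1: x =?= w.
Bind x := w; substituting into the one remaining equation that mentions x gives: node(one, c, c) =?= node(one, w, c).
Decompose s/1: node(node(w, 3, one), s(one), d) =?= v.
Bind v := node(node(w, 3, one), s(one), d); no other remaining equation mentions v.
Decompose node/3: one =?= one,  c =?= w,  c =?= c.
Delete trivial equation one =?= one.
Bind w := c; no other remaining equation mentions w. Substituting into the earlier bindings gives x := c, v := node(node(c, 3, one), s(one), d).
Delete trivial equation c =?= c.
Applying the MGU to either side gives s(node(s(c), s(node(node(c, 3, one), s(one), d)), node(one, c, c))).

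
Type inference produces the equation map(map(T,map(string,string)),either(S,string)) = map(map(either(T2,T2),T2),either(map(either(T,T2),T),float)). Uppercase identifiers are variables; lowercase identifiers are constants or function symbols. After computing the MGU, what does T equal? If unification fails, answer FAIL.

Decompose map/2: map(T,map(string,string)) = map(either(T2,T2),T2),  either(S,string) = either(map(either(T,T2),T),float).
Decompose map/2: T = either(T2,T2),  map(string,string) = T2.
Bind T := either(T2,T2); substituting into the one remaining equation that mentions T gives: either(S,string) = either(map(either(either(T2,T2),T2),either(T2,T2)),float).
Bind T2 := map(string,string); substituting into the remaining equation gives: either(S,string) = either(map(either(either(map(string,string),map(string,string)),map(string,string)),either(map(string,string),map(string,string))),float). Substituting into the earlier binding gives T := either(map(string,string),map(string,string)).
Decompose either/2: S = map(either(either(map(string,string),map(string,string)),map(string,string)),either(map(string,string),map(string,string))),  string = float.
Bind S := map(either(either(map(string,string),map(string,string)),map(string,string)),either(map(string,string),map(string,string))); no other remaining equation mentions S.
Clash: constants string and float differ; no unifier exists.

FAIL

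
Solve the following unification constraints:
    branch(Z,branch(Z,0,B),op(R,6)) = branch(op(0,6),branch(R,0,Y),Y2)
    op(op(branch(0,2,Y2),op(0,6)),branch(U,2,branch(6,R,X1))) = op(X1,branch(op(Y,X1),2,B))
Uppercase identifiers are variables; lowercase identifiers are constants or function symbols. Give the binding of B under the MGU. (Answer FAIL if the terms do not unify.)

branch(6,op(0,6),op(branch(0,2,op(op(0,6),6)),op(0,6)))

Decompose branch/3: Z = op(0,6),  branch(Z,0,B) = branch(R,0,Y),  op(R,6) = Y2.
Bind Z := op(0,6); substituting into the one remaining equation that mentions Z gives: branch(op(0,6),0,B) = branch(R,0,Y).
Decompose branch/3: op(0,6) = R,  0 = 0,  B = Y.
Bind R := op(0,6); substituting into the 2 remaining equations that mention R gives: op(op(0,6),6) = Y2,  op(op(branch(0,2,Y2),op(0,6)),branch(U,2,branch(6,op(0,6),X1))) = op(X1,branch(op(Y,X1),2,B)).
Delete trivial equation 0 = 0.
Bind B := Y; substituting into the one remaining equation that mentions B gives: op(op(branch(0,2,Y2),op(0,6)),branch(U,2,branch(6,op(0,6),X1))) = op(X1,branch(op(Y,X1),2,Y)).
Bind Y2 := op(op(0,6),6); substituting into the remaining equation gives: op(op(branch(0,2,op(op(0,6),6)),op(0,6)),branch(U,2,branch(6,op(0,6),X1))) = op(X1,branch(op(Y,X1),2,Y)).
Decompose op/2: op(branch(0,2,op(op(0,6),6)),op(0,6)) = X1,  branch(U,2,branch(6,op(0,6),X1)) = branch(op(Y,X1),2,Y).
Bind X1 := op(branch(0,2,op(op(0,6),6)),op(0,6)); substituting into the remaining equation gives: branch(U,2,branch(6,op(0,6),op(branch(0,2,op(op(0,6),6)),op(0,6)))) = branch(op(Y,op(branch(0,2,op(op(0,6),6)),op(0,6))),2,Y).
Decompose branch/3: U = op(Y,op(branch(0,2,op(op(0,6),6)),op(0,6))),  2 = 2,  branch(6,op(0,6),op(branch(0,2,op(op(0,6),6)),op(0,6))) = Y.
Bind U := op(Y,op(branch(0,2,op(op(0,6),6)),op(0,6))); no other remaining equation mentions U.
Delete trivial equation 2 = 2.
Bind Y := branch(6,op(0,6),op(branch(0,2,op(op(0,6),6)),op(0,6))). Substituting into the earlier bindings gives B := branch(6,op(0,6),op(branch(0,2,op(op(0,6),6)),op(0,6))), U := op(branch(6,op(0,6),op(branch(0,2,op(op(0,6),6)),op(0,6))),op(branch(0,2,op(op(0,6),6)),op(0,6))).
MGU = { Z ↦ op(0,6), R ↦ op(0,6), B ↦ branch(6,op(0,6),op(branch(0,2,op(op(0,6),6)),op(0,6))), Y2 ↦ op(op(0,6),6), X1 ↦ op(branch(0,2,op(op(0,6),6)),op(0,6)), U ↦ op(branch(6,op(0,6),op(branch(0,2,op(op(0,6),6)),op(0,6))),op(branch(0,2,op(op(0,6),6)),op(0,6))), Y ↦ branch(6,op(0,6),op(branch(0,2,op(op(0,6),6)),op(0,6))) }, so B ↦ branch(6,op(0,6),op(branch(0,2,op(op(0,6),6)),op(0,6))).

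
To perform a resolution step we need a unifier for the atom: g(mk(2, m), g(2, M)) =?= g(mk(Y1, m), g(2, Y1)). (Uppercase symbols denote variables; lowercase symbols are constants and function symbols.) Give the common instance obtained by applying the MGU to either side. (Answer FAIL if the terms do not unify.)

Decompose g/2: mk(2, m) =?= mk(Y1, m),  g(2, M) =?= g(2, Y1).
Decompose mk/2: 2 =?= Y1,  m =?= m.
Bind Y1 := 2; substituting into the one remaining equation that mentions Y1 gives: g(2, M) =?= g(2, 2).
Delete trivial equation m =?= m.
Decompose g/2: 2 =?= 2,  M =?= 2.
Delete trivial equation 2 =?= 2.
Bind M := 2.
Applying the MGU to either side gives g(mk(2, m), g(2, 2)).

g(mk(2, m), g(2, 2))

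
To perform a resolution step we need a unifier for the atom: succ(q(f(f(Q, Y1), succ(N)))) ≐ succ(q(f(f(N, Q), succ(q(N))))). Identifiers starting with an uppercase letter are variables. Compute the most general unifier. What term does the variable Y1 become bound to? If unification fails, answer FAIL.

Decompose succ/1: q(f(f(Q, Y1), succ(N))) ≐ q(f(f(N, Q), succ(q(N)))).
Decompose q/1: f(f(Q, Y1), succ(N)) ≐ f(f(N, Q), succ(q(N))).
Decompose f/2: f(Q, Y1) ≐ f(N, Q),  succ(N) ≐ succ(q(N)).
Decompose f/2: Q ≐ N,  Y1 ≐ Q.
Bind Q := N; substituting into the one remaining equation that mentions Q gives: Y1 ≐ N.
Bind Y1 := N; no other remaining equation mentions Y1.
Decompose succ/1: N ≐ q(N).
Occurs check fails: N occurs in q(N); the equation N ≐ q(N) has no finite solution.

FAIL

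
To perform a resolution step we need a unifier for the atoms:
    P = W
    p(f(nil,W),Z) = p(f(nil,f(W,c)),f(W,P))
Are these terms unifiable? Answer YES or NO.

Bind P := W; substituting into the remaining equation gives: p(f(nil,W),Z) = p(f(nil,f(W,c)),f(W,W)).
Decompose p/2: f(nil,W) = f(nil,f(W,c)),  Z = f(W,W).
Decompose f/2: nil = nil,  W = f(W,c).
Delete trivial equation nil = nil.
Occurs check fails: W occurs in f(W,c); the equation W = f(W,c) has no finite solution.

NO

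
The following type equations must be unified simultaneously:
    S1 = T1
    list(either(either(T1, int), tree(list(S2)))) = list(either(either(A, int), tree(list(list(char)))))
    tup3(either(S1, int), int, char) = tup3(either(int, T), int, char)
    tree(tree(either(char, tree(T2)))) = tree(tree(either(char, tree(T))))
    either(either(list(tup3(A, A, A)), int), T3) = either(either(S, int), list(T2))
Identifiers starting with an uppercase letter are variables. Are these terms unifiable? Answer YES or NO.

Bind S1 := T1; substituting into the one remaining equation that mentions S1 gives: tup3(either(T1, int), int, char) = tup3(either(int, T), int, char).
Decompose list/1: either(either(T1, int), tree(list(S2))) = either(either(A, int), tree(list(list(char)))).
Decompose either/2: either(T1, int) = either(A, int),  tree(list(S2)) = tree(list(list(char))).
Decompose either/2: T1 = A,  int = int.
Bind T1 := A; substituting into the one remaining equation that mentions T1 gives: tup3(either(A, int), int, char) = tup3(either(int, T), int, char). Substituting into the earlier binding gives S1 := A.
Delete trivial equation int = int.
Decompose tree/1: list(S2) = list(list(char)).
Decompose list/1: S2 = list(char).
Bind S2 := list(char); no other remaining equation mentions S2.
Decompose tup3/3: either(A, int) = either(int, T),  int = int,  char = char.
Decompose either/2: A = int,  int = T.
Bind A := int; substituting into the one remaining equation that mentions A gives: either(either(list(tup3(int, int, int)), int), T3) = either(either(S, int), list(T2)). Substituting into the earlier bindings gives S1 := int, T1 := int.
Bind T := int; substituting into the one remaining equation that mentions T gives: tree(tree(either(char, tree(T2)))) = tree(tree(either(char, tree(int)))).
Delete trivial equation int = int.
Delete trivial equation char = char.
Decompose tree/1: tree(either(char, tree(T2))) = tree(either(char, tree(int))).
Decompose tree/1: either(char, tree(T2)) = either(char, tree(int)).
Decompose either/2: char = char,  tree(T2) = tree(int).
Delete trivial equation char = char.
Decompose tree/1: T2 = int.
Bind T2 := int; substituting into the remaining equation gives: either(either(list(tup3(int, int, int)), int), T3) = either(either(S, int), list(int)).
Decompose either/2: either(list(tup3(int, int, int)), int) = either(S, int),  T3 = list(int).
Decompose either/2: list(tup3(int, int, int)) = S,  int = int.
Bind S := list(tup3(int, int, int)); no other remaining equation mentions S.
Delete trivial equation int = int.
Bind T3 := list(int).
No equations remain and no clash or occurs-check failure arose, so a unifier exists.

YES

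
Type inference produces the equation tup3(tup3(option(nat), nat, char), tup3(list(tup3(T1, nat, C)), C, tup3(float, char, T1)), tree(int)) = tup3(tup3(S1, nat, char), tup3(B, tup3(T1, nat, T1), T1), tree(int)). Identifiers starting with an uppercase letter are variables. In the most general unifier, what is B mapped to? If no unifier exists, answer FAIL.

FAIL

Decompose tup3/3: tup3(option(nat), nat, char) = tup3(S1, nat, char),  tup3(list(tup3(T1, nat, C)), C, tup3(float, char, T1)) = tup3(B, tup3(T1, nat, T1), T1),  tree(int) = tree(int).
Decompose tup3/3: option(nat) = S1,  nat = nat,  char = char.
Bind S1 := option(nat); no other remaining equation mentions S1.
Delete trivial equation nat = nat.
Delete trivial equation char = char.
Decompose tup3/3: list(tup3(T1, nat, C)) = B,  C = tup3(T1, nat, T1),  tup3(float, char, T1) = T1.
Bind B := list(tup3(T1, nat, C)); no other remaining equation mentions B.
Bind C := tup3(T1, nat, T1); no other remaining equation mentions C. Substituting into the earlier binding gives B := list(tup3(T1, nat, tup3(T1, nat, T1))).
Occurs check fails: T1 occurs in tup3(float, char, T1); the equation T1 = tup3(float, char, T1) has no finite solution.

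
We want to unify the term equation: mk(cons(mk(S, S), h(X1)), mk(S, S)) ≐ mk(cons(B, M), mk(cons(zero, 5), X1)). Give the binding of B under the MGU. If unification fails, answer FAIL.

Decompose mk/2: cons(mk(S, S), h(X1)) ≐ cons(B, M),  mk(S, S) ≐ mk(cons(zero, 5), X1).
Decompose cons/2: mk(S, S) ≐ B,  h(X1) ≐ M.
Bind B := mk(S, S); no other remaining equation mentions B.
Bind M := h(X1); no other remaining equation mentions M.
Decompose mk/2: S ≐ cons(zero, 5),  S ≐ X1.
Bind S := cons(zero, 5); substituting into the remaining equation gives: cons(zero, 5) ≐ X1. Substituting into the earlier binding gives B := mk(cons(zero, 5), cons(zero, 5)).
Bind X1 := cons(zero, 5). Substituting into the earlier binding gives M := h(cons(zero, 5)).
MGU = { B ↦ mk(cons(zero, 5), cons(zero, 5)), M ↦ h(cons(zero, 5)), S ↦ cons(zero, 5), X1 ↦ cons(zero, 5) }, so B ↦ mk(cons(zero, 5), cons(zero, 5)).

mk(cons(zero, 5), cons(zero, 5))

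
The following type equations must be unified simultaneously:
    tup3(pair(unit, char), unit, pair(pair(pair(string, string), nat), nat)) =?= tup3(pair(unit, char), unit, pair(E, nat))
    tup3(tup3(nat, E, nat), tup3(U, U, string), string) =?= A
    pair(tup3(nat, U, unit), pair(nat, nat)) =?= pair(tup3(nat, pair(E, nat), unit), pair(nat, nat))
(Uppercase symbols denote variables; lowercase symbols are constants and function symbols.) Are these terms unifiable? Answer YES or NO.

YES

Decompose tup3/3: pair(unit, char) =?= pair(unit, char),  unit =?= unit,  pair(pair(pair(string, string), nat), nat) =?= pair(E, nat).
Delete trivial equation pair(unit, char) =?= pair(unit, char).
Delete trivial equation unit =?= unit.
Decompose pair/2: pair(pair(string, string), nat) =?= E,  nat =?= nat.
Bind E := pair(pair(string, string), nat); substituting into the 2 remaining equations that mention E gives: tup3(tup3(nat, pair(pair(string, string), nat), nat), tup3(U, U, string), string) =?= A,  pair(tup3(nat, U, unit), pair(nat, nat)) =?= pair(tup3(nat, pair(pair(pair(string, string), nat), nat), unit), pair(nat, nat)).
Delete trivial equation nat =?= nat.
Bind A := tup3(tup3(nat, pair(pair(string, string), nat), nat), tup3(U, U, string), string); no other remaining equation mentions A.
Decompose pair/2: tup3(nat, U, unit) =?= tup3(nat, pair(pair(pair(string, string), nat), nat), unit),  pair(nat, nat) =?= pair(nat, nat).
Decompose tup3/3: nat =?= nat,  U =?= pair(pair(pair(string, string), nat), nat),  unit =?= unit.
Delete trivial equation nat =?= nat.
Bind U := pair(pair(pair(string, string), nat), nat); no other remaining equation mentions U. Substituting into the earlier binding gives A := tup3(tup3(nat, pair(pair(string, string), nat), nat), tup3(pair(pair(pair(string, string), nat), nat), pair(pair(pair(string, string), nat), nat), string), string).
Delete trivial equation unit =?= unit.
Delete trivial equation pair(nat, nat) =?= pair(nat, nat).
No equations remain and no clash or occurs-check failure arose, so a unifier exists.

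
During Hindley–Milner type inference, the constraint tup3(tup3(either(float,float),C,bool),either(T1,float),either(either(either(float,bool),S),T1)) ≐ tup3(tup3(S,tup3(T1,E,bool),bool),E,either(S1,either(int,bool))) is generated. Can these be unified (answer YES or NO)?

YES

Decompose tup3/3: tup3(either(float,float),C,bool) ≐ tup3(S,tup3(T1,E,bool),bool),  either(T1,float) ≐ E,  either(either(either(float,bool),S),T1) ≐ either(S1,either(int,bool)).
Decompose tup3/3: either(float,float) ≐ S,  C ≐ tup3(T1,E,bool),  bool ≐ bool.
Bind S := either(float,float); substituting into the one remaining equation that mentions S gives: either(either(either(float,bool),either(float,float)),T1) ≐ either(S1,either(int,bool)).
Bind C := tup3(T1,E,bool); no other remaining equation mentions C.
Delete trivial equation bool ≐ bool.
Bind E := either(T1,float); no other remaining equation mentions E. Substituting into the earlier binding gives C := tup3(T1,either(T1,float),bool).
Decompose either/2: either(either(float,bool),either(float,float)) ≐ S1,  T1 ≐ either(int,bool).
Bind S1 := either(either(float,bool),either(float,float)); no other remaining equation mentions S1.
Bind T1 := either(int,bool). Substituting into the earlier bindings gives C := tup3(either(int,bool),either(either(int,bool),float),bool), E := either(either(int,bool),float).
No equations remain and no clash or occurs-check failure arose, so a unifier exists.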